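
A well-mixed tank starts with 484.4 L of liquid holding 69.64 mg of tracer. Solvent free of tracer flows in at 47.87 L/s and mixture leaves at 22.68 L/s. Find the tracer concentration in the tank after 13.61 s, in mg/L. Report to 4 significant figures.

0.05200 mg/L

Let m(t) be the amount of tracer. Volume: V(t) = V₀ + (Q_in − Q_out) t = 484.4 + 25.1900 t; V(13.61) = 827.236 L.
No tracer enters, so dm/dt = −Q_out · (m/V).
Separate: dm/m = −Q_out dt/V(t) ⇒ ln(m/m₀) = −(Q_out/(Q_in−Q_out)) ln(V/V₀).
m = m₀ (V₀/V)^(Q_out/(Q_in−Q_out)) = 69.64 × (484.4/827.236)^(0.900357) = 43.0123 mg.
C = m/V = 43.0123/827.236 = 0.0519952 mg/L.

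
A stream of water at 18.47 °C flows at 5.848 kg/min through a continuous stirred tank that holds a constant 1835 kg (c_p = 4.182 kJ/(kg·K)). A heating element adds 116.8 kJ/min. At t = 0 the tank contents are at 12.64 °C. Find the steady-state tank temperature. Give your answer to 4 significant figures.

M c_p dT/dt = ṁ c_p (T_in − T) + Q̇.
At steady state dT/dt = 0 ⇒ T_ss = T_in + Q̇/(ṁ c_p) = 18.47 + 116.8/(5.848·4.182) = 23.2459 °C.

23.25 °C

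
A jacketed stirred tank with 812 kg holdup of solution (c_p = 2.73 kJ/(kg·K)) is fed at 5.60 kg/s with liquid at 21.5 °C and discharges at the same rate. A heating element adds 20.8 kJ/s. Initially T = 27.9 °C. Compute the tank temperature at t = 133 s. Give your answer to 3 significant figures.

First-law balance (no shaft work): M c_p dT/dt = ṁ c_p (T_in − T) + 20.8.
τ = M/ṁ = 145.00 s; T_ss = T_in + Q̇/(ṁ c_p) = 21.5 + 20.8/(5.60·2.73) = 22.861 °C.
Integrating: T(t) = T_ss + (T₀ − T_ss) e^(−t/τ).
T(133) = 22.861 + (5.0395)·e^(−133/145.00) = 22.861 + (5.0395)·0.39962 = 24.874 °C.

24.9 °C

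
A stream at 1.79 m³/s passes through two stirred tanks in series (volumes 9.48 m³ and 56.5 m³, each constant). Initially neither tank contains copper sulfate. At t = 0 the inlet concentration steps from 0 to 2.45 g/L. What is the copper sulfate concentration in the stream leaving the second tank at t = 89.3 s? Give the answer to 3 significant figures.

2.28 g/L

Species balance on tank i: dCᵢ/dt = (Cᵢ₋₁ − Cᵢ)/τᵢ with τᵢ = Vᵢ/Q.
τ₁ = 9.48/1.79 = 5.2961 s; τ₂ = 56.5/1.79 = 31.564 s.
Solving the cascade with C₁(0)=C₂(0)=0 gives C₂(t) = C_in[1 − (τ₁ e^(−t/τ₁) − τ₂ e^(−t/τ₂))/(τ₁ − τ₂)].
At t = 89.3: e^(−t/τ₁) = 4.7549e-08, e^(−t/τ₂) = 0.059063.
C₂ = 2.45·[1 − (5.2961·4.7549e-08 − 31.564·0.059063)/(-26.268)] = 2.45·0.92903 = 2.2761 g/L.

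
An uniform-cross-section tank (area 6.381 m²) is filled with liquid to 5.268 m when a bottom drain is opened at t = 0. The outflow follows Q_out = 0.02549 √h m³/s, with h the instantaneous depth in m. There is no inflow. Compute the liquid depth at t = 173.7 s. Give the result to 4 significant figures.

With no inflow, A dh/dt = −0.02549 √h.
Separate and integrate: 2(√h − √h₀) = −(0.02549/A) t.
√h = √5.268 − 0.02549·173.7/(2·6.381) = 2.29521 − 0.346937 = 1.94828.
h = 1.94828² = 3.79578 m.

3.796 m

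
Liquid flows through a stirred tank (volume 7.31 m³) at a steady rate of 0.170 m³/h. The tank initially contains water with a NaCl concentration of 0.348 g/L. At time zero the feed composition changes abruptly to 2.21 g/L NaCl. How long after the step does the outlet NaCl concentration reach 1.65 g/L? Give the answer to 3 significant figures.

Transient balance on the dissolved component: V dC/dt = Q(C_in − C), so τ = V/Q = 43.000 h.
C(t) = C_in + (C₀ − C_in) e^(−t/τ). Set C = 1.65 and solve for t:
e^(−t/τ) = (C − C_in)/(C₀ − C_in) = (1.65 − 2.21)/(0.348 − 2.21) = 0.30075
t = −τ ln(…) = 43.000 × 1.2015 = 51.663 h.

51.7 h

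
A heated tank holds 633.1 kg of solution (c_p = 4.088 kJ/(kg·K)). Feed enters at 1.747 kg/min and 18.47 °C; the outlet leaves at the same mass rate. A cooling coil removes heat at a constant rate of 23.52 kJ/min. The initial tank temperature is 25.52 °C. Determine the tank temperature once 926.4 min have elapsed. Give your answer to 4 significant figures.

M c_p dT/dt = ṁ c_p (T_in − T) − Q̇.
τ = M/ṁ = 362.393 min; T_ss = T_in − Q̇/(ṁ c_p) = 18.47 − 23.52/(1.747·4.088) = 15.1767 °C.
This is linear first-order; T(t) = T_ss + (T₀ − T_ss) e^(−t/τ).
T(926.4) = 15.1767 + (10.3433)·e^(−926.4/362.393) = 15.1767 + (10.3433)·0.0775880 = 15.9792 °C.

15.98 °C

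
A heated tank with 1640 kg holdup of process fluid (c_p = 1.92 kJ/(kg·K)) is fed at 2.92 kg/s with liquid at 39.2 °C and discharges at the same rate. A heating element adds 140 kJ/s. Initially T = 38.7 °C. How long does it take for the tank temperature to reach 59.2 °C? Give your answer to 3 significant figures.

M c_p dT/dt = ṁ c_p (T_in − T) + Q̇.
τ = M/ṁ = 561.64 s; T_ss = T_in + Q̇/(ṁ c_p) = 64.171 °C.
T(t) = T_ss + (T₀ − T_ss) e^(−t/τ). Set T = 59.2:
e^(−t/τ) = (59.2 − 64.171)/(38.7 − 64.171) = 0.19518
t = −561.64 · ln(0.19518) = 917.64 s.

918 s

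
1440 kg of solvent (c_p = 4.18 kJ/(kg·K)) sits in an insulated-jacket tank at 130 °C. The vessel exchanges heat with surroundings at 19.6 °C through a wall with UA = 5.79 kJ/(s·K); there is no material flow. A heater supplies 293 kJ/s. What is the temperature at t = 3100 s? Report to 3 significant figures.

73.2 °C

M c_p dT/dt = −UA(T − T_amb) + Q̇.
dT/dt = (T_ss − T)/τ with T_ss = T_amb + Q̇/UA = 19.6 + 293/5.79 = 70.204 °C, τ = M c_p/UA = 1440·4.18/5.79 = 1039.6 s.
T approaches T_ss exponentially: T(t) = T_ss + (T₀ − T_ss) e^(−t/τ).
T(3100) = 70.204 + (59.796)·0.050693 = 73.236 °C.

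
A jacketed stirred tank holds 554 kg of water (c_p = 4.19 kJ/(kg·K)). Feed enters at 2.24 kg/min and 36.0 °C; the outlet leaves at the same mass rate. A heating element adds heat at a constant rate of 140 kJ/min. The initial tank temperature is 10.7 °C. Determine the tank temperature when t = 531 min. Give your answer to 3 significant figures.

M c_p dT/dt = ṁ c_p (T_in − T) + Q̇.
τ = M/ṁ = 247.32 min; T_ss = T_in + Q̇/(ṁ c_p) = 36.0 + 140/(2.24·4.19) = 50.916 °C.
Integrating: T(t) = T_ss + (T₀ − T_ss) e^(−t/τ).
T(531) = 50.916 + (-40.216)·e^(−531/247.32) = 50.916 + (-40.216)·0.11683 = 46.218 °C.

46.2 °C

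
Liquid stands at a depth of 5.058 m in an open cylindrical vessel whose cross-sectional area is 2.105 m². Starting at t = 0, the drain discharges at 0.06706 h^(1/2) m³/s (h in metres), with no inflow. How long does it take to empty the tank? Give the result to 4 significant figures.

141.2 s

A dh/dt = −Q_out = −0.06706 √h.
Separate and integrate: 2(√h − √h₀) = −(0.06706/A) t.
Tank is empty when √h = 0: t_empty = 2A√h₀/0.06706.
t_empty = 2·2.105·√5.058/0.06706 = 4.21000·2.24900/0.06706 = 141.191 s.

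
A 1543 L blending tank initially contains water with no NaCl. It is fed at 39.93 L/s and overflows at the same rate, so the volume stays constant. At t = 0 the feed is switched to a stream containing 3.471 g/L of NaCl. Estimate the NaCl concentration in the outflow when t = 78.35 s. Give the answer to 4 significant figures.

Mass balance on the solute (V constant): V dC/dt = Q(C_in − C).
Time constant τ = V/Q = 1543/39.93 = 38.6426 s.
This is linear first-order; C(t) = C_in + (C₀ − C_in) e^(−t/τ).
C(78.35) = 3.471 + (0 − 3.471)·e^(−78.35/38.6426) = 3.471 + (-3.47100)·0.131657 = 3.01402 g/L.

3.014 g/L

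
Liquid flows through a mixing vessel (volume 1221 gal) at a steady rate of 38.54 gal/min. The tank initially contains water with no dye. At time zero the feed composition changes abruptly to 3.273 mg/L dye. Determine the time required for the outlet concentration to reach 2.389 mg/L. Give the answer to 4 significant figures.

Species balance: V dC/dt = Q(C_in − C) ⇒ τ = V/Q = 31.6814 min.
C(t) = C_in + (C₀ − C_in) e^(−t/τ). Set C = 2.389 and solve for t:
e^(−t/τ) = (C − C_in)/(C₀ − C_in) = (2.389 − 3.273)/(0 − 3.273) = 0.270089
t = −τ ln(…) = 31.6814 × 1.30901 = 41.4711 min.

41.47 min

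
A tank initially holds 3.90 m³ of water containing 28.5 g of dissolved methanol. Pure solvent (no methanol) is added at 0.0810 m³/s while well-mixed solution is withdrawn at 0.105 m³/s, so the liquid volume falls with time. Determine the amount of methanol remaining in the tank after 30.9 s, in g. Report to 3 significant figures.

11.3 g

Let m(t) be the amount of methanol. Volume: V(t) = V₀ + (Q_in − Q_out) t = 3.90 − 0.024000 t; V(30.9) = 3.1584 m³.
No methanol enters, so dm/dt = −Q_out · (m/V).
Separate: dm/m = −Q_out dt/V(t) ⇒ ln(m/m₀) = −(Q_out/(Q_in−Q_out)) ln(V/V₀).
m = m₀ (V₀/V)^(Q_out/(Q_in−Q_out)) = 28.5 × (3.90/3.1584)^(-4.3750) = 11.327 g.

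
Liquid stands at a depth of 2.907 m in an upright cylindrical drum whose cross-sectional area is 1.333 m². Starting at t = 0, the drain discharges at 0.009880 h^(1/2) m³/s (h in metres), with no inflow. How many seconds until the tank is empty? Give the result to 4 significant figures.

Unsteady balance on liquid volume: A dh/dt = −0.009880 √h.
∫ h^(−1/2) dh = −(0.009880/A) ∫ dt, giving 2√h = 2√h₀ − (0.009880/A) t.
Set h = 0: 2√h₀ = (0.009880/A) t_empty ⇒ t_empty = 2A√h₀/0.009880.
t_empty = 2·1.333·√2.907/0.009880 = 2.66600·1.70499/0.009880 = 460.072 s.

460.1 s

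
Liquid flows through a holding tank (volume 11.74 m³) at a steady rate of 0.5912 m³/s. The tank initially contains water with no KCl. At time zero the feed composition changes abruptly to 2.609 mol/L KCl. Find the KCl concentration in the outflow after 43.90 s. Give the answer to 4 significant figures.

2.323 mol/L

Unsteady species balance (constant V, well mixed): V dC/dt = Q(C_in − C).
Time constant τ = V/Q = 11.74/0.5912 = 19.8579 s.
This is linear first-order; C(t) = C_in + (C₀ − C_in) e^(−t/τ).
C(43.90) = 2.609 + (0 − 2.609)·e^(−43.90/19.8579) = 2.609 + (-2.60900)·0.109623 = 2.32299 mol/L.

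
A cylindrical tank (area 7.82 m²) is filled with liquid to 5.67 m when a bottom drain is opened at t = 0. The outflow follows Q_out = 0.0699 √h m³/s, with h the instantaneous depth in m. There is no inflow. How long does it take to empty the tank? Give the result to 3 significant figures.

533 s

With no inflow, A dh/dt = −0.0699 √h.
This is separable: 2 d(√h)/dt = −0.0699/A, so √h = √h₀ − (0.0699/(2A)) t.
Set h = 0: 2√h₀ = (0.0699/A) t_empty ⇒ t_empty = 2A√h₀/0.0699.
t_empty = 2·7.82·√5.67/0.0699 = 15.640·2.3812/0.0699 = 532.78 s.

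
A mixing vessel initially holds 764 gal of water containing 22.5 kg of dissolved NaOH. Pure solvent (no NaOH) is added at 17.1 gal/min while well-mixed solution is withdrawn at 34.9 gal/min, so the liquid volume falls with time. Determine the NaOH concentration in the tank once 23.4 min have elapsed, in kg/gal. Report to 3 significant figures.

Let m(t) be the amount of NaOH. Volume: V(t) = V₀ + (Q_in − Q_out) t = 764 − 17.800 t; V(23.4) = 347.48 gal.
Species balance (pure solvent in): dm/dt = −Q_out · m/V(t).
Separate: dm/m = −Q_out dt/V(t) ⇒ ln(m/m₀) = −(Q_out/(Q_in−Q_out)) ln(V/V₀).
m = m₀ (V₀/V)^(Q_out/(Q_in−Q_out)) = 22.5 × (764/347.48)^(-1.9607) = 4.8008 kg.
C = m/V = 4.8008/347.48 = 0.013816 kg/gal.

0.0138 kg/gal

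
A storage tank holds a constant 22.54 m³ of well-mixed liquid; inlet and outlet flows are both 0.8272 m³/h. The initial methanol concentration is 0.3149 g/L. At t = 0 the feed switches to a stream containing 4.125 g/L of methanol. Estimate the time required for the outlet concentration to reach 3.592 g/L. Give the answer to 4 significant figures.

Transient balance on the dissolved component: V dC/dt = Q(C_in − C), so τ = V/Q = 27.2485 h.
C(t) = C_in + (C₀ − C_in) e^(−t/τ). Set C = 3.592 and solve for t:
e^(−t/τ) = (C − C_in)/(C₀ − C_in) = (3.592 − 4.125)/(0.3149 − 4.125) = 0.139891
t = −τ ln(…) = 27.2485 × 1.96689 = 53.5949 h.

53.59 h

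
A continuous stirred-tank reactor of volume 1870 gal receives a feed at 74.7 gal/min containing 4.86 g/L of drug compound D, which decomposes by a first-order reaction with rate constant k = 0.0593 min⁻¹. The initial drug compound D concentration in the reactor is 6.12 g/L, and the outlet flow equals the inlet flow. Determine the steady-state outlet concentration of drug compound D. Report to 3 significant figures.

1.96 g/L

Accumulation = in − out − consumed: V dC/dt = Q C_in − Q C − k V C.
Steady state (dC/dt = 0): C_ss = Q C_in/(Q + kV) = C_in/(1 + kV/Q).
C_ss = 74.7·4.86/(74.7 + 0.0593·1870) = 363.04/185.59 = 1.9561 g/L.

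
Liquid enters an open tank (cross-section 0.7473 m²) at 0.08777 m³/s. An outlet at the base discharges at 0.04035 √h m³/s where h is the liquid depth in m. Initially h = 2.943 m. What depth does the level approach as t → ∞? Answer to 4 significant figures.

Volume balance on the tank: A dh/dt = Q_in − 0.04035 √h. At steady state dh/dt = 0:
Q_in = 0.04035 √h_ss ⇒ √h_ss = 0.08777/0.04035 = 2.17522.
h_ss = 2.17522² = 4.73157 m. (Since h₀ = 2.943 m < h_ss, the level will rise toward this value.)

4.732 m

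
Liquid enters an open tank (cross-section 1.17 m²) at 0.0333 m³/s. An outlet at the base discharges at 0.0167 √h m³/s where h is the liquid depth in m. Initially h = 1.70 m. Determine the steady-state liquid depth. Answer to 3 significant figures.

3.98 m

Level balance: A dh/dt = 0.0333 − 0.0167 √h. Setting dh/dt = 0:
Q_in = 0.0167 √h_ss ⇒ √h_ss = 0.0333/0.0167 = 1.9940.
h_ss = 1.9940² = 3.9761 m. (Since h₀ = 1.70 m < h_ss, the level will rise toward this value.)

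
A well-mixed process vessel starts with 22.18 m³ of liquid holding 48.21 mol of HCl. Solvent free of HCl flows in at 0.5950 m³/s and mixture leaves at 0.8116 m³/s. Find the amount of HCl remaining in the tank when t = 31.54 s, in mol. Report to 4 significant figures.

Let m(t) be the amount of HCl. Volume: V(t) = V₀ + (Q_in − Q_out) t = 22.18 − 0.216600 t; V(31.54) = 15.3484 m³.
Species balance (pure solvent in): dm/dt = −Q_out · m/V(t).
Separate: dm/m = −Q_out dt/V(t) ⇒ ln(m/m₀) = −(Q_out/(Q_in−Q_out)) ln(V/V₀).
m = m₀ (V₀/V)^(Q_out/(Q_in−Q_out)) = 48.21 × (22.18/15.3484)^(-3.74700) = 12.1339 mol.

12.13 mol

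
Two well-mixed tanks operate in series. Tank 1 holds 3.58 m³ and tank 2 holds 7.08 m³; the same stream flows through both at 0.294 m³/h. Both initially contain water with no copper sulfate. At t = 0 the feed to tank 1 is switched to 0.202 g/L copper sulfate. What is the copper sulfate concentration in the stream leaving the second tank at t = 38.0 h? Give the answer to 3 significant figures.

Each tank obeys Vᵢ dCᵢ/dt = Q(Cᵢ₋₁ − Cᵢ), so τᵢ = Vᵢ/Q.
τ₁ = 3.58/0.294 = 12.177 h; τ₂ = 7.08/0.294 = 24.082 h.
Tank 1: C₁ = C_in(1 − e^(−t/τ₁)). Tank 2 (τ₁ ≠ τ₂): C₂ = C_in[1 − (τ₁ e^(−t/τ₁) − τ₂ e^(−t/τ₂))/(τ₁ − τ₂)].
At t = 38.0: e^(−t/τ₁) = 0.044128, e^(−t/τ₂) = 0.20639.
C₂ = 0.202·[1 − (12.177·0.044128 − 24.082·0.20639)/(-11.905)] = 0.202·0.62763 = 0.12678 g/L.

0.127 g/L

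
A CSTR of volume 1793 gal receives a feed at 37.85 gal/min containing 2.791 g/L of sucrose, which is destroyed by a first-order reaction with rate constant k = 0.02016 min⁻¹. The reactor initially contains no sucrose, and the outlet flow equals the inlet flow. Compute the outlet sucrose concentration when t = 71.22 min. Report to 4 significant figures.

1.352 g/L

V dC/dt = Q(C_in − C) − k V C.
dC/dt = (Q/V) C_in − (Q/V + k) C; effective rate a = Q/V + k = 0.0211099 + 0.02016 = 0.0412699 min⁻¹.
C_ss = Q C_in/(Q + kV) = 1.42762 g/L; C(t) = C_ss + (C₀ − C_ss) e^(−a t).
C(71.22) = 1.42762 + (-1.42762)·e^(−0.0412699·71.22) = 1.42762 + (-1.42762)·0.0529059 = 1.35209 g/L.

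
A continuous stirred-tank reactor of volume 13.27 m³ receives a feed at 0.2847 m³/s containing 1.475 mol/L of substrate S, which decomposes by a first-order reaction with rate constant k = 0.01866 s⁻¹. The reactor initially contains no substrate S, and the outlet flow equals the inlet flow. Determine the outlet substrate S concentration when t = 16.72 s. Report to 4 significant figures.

0.3855 mol/L

Accumulation = in − out − consumed: V dC/dt = Q C_in − Q C − k V C.
dC/dt = (Q/V) C_in − (Q/V + k) C; effective rate a = Q/V + k = 0.0214544 + 0.01866 = 0.0401144 s⁻¹.
C_ss = Q C_in/(Q + kV) = 0.788875 mol/L; C(t) = C_ss + (C₀ − C_ss) e^(−a t).
C(16.72) = 0.788875 + (-0.788875)·e^(−0.0401144·16.72) = 0.788875 + (-0.788875)·0.511344 = 0.385489 mol/L.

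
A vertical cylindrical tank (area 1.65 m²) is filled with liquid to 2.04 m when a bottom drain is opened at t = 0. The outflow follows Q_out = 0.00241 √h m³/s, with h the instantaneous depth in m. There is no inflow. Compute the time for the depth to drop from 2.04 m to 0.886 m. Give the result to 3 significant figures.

667 s

With no inflow, A dh/dt = −0.00241 √h.
Separate and integrate: 2(√h − √h₀) = −(0.00241/A) t.
t = 2A(√h₀ − √h)/0.00241 = 2·1.65·(√2.04 − √0.886)/0.00241
  = 3.3000 × (1.4283 − 0.94128) / 0.00241 = 666.86 s.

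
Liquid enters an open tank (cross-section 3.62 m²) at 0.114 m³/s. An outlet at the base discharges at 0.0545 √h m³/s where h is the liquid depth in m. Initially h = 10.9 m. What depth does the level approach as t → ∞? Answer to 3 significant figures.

A dh/dt = Q_in − 0.0545 √h. Steady state requires inflow = outflow:
Q_in = 0.0545 √h_ss ⇒ √h_ss = 0.114/0.0545 = 2.0917.
h_ss = 2.0917² = 4.3754 m. (Since h₀ = 10.9 m > h_ss, the level will fall toward this value.)

4.38 m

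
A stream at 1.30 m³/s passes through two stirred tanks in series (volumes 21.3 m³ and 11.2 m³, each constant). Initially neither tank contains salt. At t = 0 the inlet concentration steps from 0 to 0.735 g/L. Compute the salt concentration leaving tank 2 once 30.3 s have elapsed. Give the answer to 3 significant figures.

Species balance on tank i: dCᵢ/dt = (Cᵢ₋₁ − Cᵢ)/τᵢ with τᵢ = Vᵢ/Q.
τ₁ = 21.3/1.30 = 16.385 s; τ₂ = 11.2/1.30 = 8.6154 s.
Tank 1: C₁ = C_in(1 − e^(−t/τ₁)). Tank 2 (τ₁ ≠ τ₂): C₂ = C_in[1 − (τ₁ e^(−t/τ₁) − τ₂ e^(−t/τ₂))/(τ₁ − τ₂)].
At t = 30.3: e^(−t/τ₁) = 0.15735, e^(−t/τ₂) = 0.029689.
C₂ = 0.735·[1 − (16.385·0.15735 − 8.6154·0.029689)/(7.7692)] = 0.735·0.70109 = 0.51530 g/L.

0.515 g/L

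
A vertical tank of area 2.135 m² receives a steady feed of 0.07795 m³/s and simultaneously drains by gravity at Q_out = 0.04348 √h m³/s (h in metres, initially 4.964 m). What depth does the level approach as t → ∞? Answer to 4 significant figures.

A dh/dt = Q_in − 0.04348 √h. Steady state requires inflow = outflow:
Q_in = 0.04348 √h_ss ⇒ √h_ss = 0.07795/0.04348 = 1.79278.
h_ss = 1.79278² = 3.21405 m. (Since h₀ = 4.964 m > h_ss, the level will fall toward this value.)

3.214 m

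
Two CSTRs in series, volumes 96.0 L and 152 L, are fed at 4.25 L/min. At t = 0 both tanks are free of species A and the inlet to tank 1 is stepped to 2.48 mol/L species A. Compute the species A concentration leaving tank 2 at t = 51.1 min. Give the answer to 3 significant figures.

Each tank obeys Vᵢ dCᵢ/dt = Q(Cᵢ₋₁ − Cᵢ), so τᵢ = Vᵢ/Q.
τ₁ = 96.0/4.25 = 22.588 min; τ₂ = 152/4.25 = 35.765 min.
Tank 1: C₁ = C_in(1 − e^(−t/τ₁)). Tank 2 (τ₁ ≠ τ₂): C₂ = C_in[1 − (τ₁ e^(−t/τ₁) − τ₂ e^(−t/τ₂))/(τ₁ − τ₂)].
At t = 51.1: e^(−t/τ₁) = 0.10412, e^(−t/τ₂) = 0.23960.
C₂ = 2.48·[1 − (22.588·0.10412 − 35.765·0.23960)/(-13.176)] = 2.48·0.52814 = 1.3098 mol/L.

1.31 mol/L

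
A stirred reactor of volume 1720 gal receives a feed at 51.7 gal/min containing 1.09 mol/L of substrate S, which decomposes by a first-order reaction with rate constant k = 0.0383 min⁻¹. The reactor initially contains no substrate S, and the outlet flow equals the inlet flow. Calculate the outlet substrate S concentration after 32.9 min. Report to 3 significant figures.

0.429 mol/L

Accumulation = in − out − consumed: V dC/dt = Q C_in − Q C − k V C.
This is linear with rate a = Q/V + k = 0.068358 min⁻¹.
C_ss = Q C_in/(Q + kV) = 0.47929 mol/L; C(t) = C_ss + (C₀ − C_ss) e^(−a t).
C(32.9) = 0.47929 + (-0.47929)·e^(−0.068358·32.9) = 0.47929 + (-0.47929)·0.10551 = 0.42872 mol/L.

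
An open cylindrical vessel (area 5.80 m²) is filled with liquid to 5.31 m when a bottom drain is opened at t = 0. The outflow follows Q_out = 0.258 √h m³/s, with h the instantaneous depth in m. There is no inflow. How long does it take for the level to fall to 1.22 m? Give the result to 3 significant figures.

53.9 s

A dh/dt = −Q_out = −0.258 √h.
Separate and integrate: 2(√h − √h₀) = −(0.258/A) t.
t = 2A(√h₀ − √h)/0.258 = 2·5.80·(√5.31 − √1.22)/0.258
  = 11.600 × (2.3043 − 1.1045) / 0.258 = 53.945 s.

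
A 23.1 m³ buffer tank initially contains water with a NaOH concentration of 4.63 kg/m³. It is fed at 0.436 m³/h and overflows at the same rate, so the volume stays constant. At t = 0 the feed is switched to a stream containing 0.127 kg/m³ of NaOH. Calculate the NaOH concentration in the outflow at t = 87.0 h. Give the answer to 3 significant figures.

Accumulation = in − out for the solute gives V dC/dt = Q(C_in − C).
Time constant τ = V/Q = 23.1/0.436 = 52.982 h.
This is linear first-order; C(t) = C_in + (C₀ − C_in) e^(−t/τ).
C(87.0) = 0.127 + (4.63 − 0.127)·e^(−87.0/52.982) = 0.127 + (4.5030)·0.19358 = 0.99868 kg/m³.

0.999 kg/m³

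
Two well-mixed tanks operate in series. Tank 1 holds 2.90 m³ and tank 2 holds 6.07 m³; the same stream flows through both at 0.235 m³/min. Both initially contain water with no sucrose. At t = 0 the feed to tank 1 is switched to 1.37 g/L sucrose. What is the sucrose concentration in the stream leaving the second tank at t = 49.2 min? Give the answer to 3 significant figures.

1.00 g/L

Each tank obeys Vᵢ dCᵢ/dt = Q(Cᵢ₋₁ − Cᵢ), so τᵢ = Vᵢ/Q.
τ₁ = 2.90/0.235 = 12.340 min; τ₂ = 6.07/0.235 = 25.830 min.
Solving the cascade with C₁(0)=C₂(0)=0 gives C₂(t) = C_in[1 − (τ₁ e^(−t/τ₁) − τ₂ e^(−t/τ₂))/(τ₁ − τ₂)].
At t = 49.2: e^(−t/τ₁) = 0.018557, e^(−t/τ₂) = 0.14886.
C₂ = 1.37·[1 − (12.340·0.018557 − 25.830·0.14886)/(-13.489)] = 1.37·0.73194 = 1.0028 g/L.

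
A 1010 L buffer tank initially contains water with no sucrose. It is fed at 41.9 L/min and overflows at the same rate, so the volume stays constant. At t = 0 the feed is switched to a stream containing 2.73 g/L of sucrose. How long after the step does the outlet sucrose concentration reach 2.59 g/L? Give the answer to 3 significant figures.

71.6 min

Transient balance on the dissolved component: V dC/dt = Q(C_in − C), so τ = V/Q = 24.105 min.
C(t) = C_in + (C₀ − C_in) e^(−t/τ). Set C = 2.59 and solve for t:
e^(−t/τ) = (C − C_in)/(C₀ − C_in) = (2.59 − 2.73)/(0 − 2.73) = 0.051282
t = −τ ln(…) = 24.105 × 2.9704 = 71.602 min.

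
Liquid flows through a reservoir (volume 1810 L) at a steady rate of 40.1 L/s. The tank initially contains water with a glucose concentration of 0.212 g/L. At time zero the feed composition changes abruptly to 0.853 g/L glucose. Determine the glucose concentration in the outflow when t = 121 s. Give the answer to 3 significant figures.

Species balance on the tank: V dC/dt = Q(C_in − C).
So dC/dt = (C_in − C)/τ with τ = V/Q = 1810/40.1 = 45.137 s.
This is linear first-order; C(t) = C_in + (C₀ − C_in) e^(−t/τ).
C(121) = 0.853 + (0.212 − 0.853)·e^(−121/45.137) = 0.853 + (-0.64100)·0.068514 = 0.80908 g/L.

0.809 g/L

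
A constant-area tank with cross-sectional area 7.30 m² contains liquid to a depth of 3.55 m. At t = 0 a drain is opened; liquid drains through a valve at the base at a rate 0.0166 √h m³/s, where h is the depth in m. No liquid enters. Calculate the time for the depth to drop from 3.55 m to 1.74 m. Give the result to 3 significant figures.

With no inflow, A dh/dt = −0.0166 √h.
Separate and integrate: 2(√h − √h₀) = −(0.0166/A) t.
t = 2A(√h₀ − √h)/0.0166 = 2·7.30·(√3.55 − √1.74)/0.0166
  = 14.600 × (1.8841 − 1.3191) / 0.0166 = 496.98 s.

497 s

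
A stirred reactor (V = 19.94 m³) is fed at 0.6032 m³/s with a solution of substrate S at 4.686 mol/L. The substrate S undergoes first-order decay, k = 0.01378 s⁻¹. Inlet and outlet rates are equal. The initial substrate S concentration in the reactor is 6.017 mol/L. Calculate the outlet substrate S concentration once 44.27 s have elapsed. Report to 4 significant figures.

Accumulation = in − out − consumed: V dC/dt = Q C_in − Q C − k V C.
dC/dt = (Q/V) C_in − (Q/V + k) C; effective rate a = Q/V + k = 0.0302508 + 0.01378 = 0.0440308 s⁻¹.
C_ss = Q C_in/(Q + kV) = 3.21945 mol/L; C(t) = C_ss + (C₀ − C_ss) e^(−a t).
C(44.27) = 3.21945 + (2.79755)·e^(−0.0440308·44.27) = 3.21945 + (2.79755)·0.142382 = 3.61778 mol/L.

3.618 mol/L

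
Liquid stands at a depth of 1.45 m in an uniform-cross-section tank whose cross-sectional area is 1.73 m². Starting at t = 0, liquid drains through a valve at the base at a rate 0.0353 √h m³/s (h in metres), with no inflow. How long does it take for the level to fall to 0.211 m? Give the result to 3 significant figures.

With no inflow, A dh/dt = −0.0353 √h.
Separate and integrate: 2(√h − √h₀) = −(0.0353/A) t.
t = 2A(√h₀ − √h)/0.0353 = 2·1.73·(√1.45 − √0.211)/0.0353
  = 3.4600 × (1.2042 − 0.45935) / 0.0353 = 73.004 s.

73.0 s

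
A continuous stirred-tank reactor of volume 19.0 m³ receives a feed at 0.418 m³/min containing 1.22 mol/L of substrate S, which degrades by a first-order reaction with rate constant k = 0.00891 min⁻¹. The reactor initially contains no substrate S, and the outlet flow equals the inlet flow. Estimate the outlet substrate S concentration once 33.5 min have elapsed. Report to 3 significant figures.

0.560 mol/L

Species balance: V dC/dt = Q C_in − Q C − k V C.
This is linear with rate a = Q/V + k = 0.030910 min⁻¹.
C_ss = Q C_in/(Q + kV) = 0.86833 mol/L; C(t) = C_ss + (C₀ − C_ss) e^(−a t).
C(33.5) = 0.86833 + (-0.86833)·e^(−0.030910·33.5) = 0.86833 + (-0.86833)·0.35505 = 0.56002 mol/L.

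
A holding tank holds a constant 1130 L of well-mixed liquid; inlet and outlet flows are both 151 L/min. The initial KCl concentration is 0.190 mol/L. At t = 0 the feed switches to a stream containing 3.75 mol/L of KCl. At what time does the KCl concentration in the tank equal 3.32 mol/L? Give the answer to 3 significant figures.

15.8 min

Species balance on the tank: V dC/dt = Q(C_in − C), so τ = V/Q = 7.4834 min.
C(t) = C_in + (C₀ − C_in) e^(−t/τ). Set C = 3.32 and solve for t:
e^(−t/τ) = (C − C_in)/(C₀ − C_in) = (3.32 − 3.75)/(0.190 − 3.75) = 0.12079
t = −τ ln(…) = 7.4834 × 2.1137 = 15.818 min.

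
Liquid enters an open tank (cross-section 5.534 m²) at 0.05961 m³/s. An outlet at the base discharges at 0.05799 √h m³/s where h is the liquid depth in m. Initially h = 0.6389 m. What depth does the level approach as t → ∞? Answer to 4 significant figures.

Level balance: A dh/dt = 0.05961 − 0.05799 √h. Setting dh/dt = 0:
Q_in = 0.05799 √h_ss ⇒ √h_ss = 0.05961/0.05799 = 1.02794.
h_ss = 1.02794² = 1.05665 m. (Since h₀ = 0.6389 m < h_ss, the level will rise toward this value.)

1.057 m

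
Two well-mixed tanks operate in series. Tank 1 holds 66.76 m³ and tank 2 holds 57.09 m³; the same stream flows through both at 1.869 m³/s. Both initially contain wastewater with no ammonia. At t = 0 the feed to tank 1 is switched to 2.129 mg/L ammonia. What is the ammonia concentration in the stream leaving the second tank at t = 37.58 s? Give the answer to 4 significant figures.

0.6691 mg/L

Each tank obeys Vᵢ dCᵢ/dt = Q(Cᵢ₋₁ − Cᵢ), so τᵢ = Vᵢ/Q.
τ₁ = 66.76/1.869 = 35.7196 s; τ₂ = 57.09/1.869 = 30.5457 s.
Solving the cascade with C₁(0)=C₂(0)=0 gives C₂(t) = C_in[1 − (τ₁ e^(−t/τ₁) − τ₂ e^(−t/τ₂))/(τ₁ − τ₂)].
At t = 37.58: e^(−t/τ₁) = 0.349210, e^(−t/τ₂) = 0.292209.
C₂ = 2.129·[1 − (35.7196·0.349210 − 30.5457·0.292209)/(5.17389)] = 2.129·0.314268 = 0.669076 mg/L.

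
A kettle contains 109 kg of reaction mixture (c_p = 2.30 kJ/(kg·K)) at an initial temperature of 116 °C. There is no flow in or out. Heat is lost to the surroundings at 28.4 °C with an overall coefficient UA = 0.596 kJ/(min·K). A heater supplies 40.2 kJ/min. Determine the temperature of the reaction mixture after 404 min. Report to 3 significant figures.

104 °C

Lumped-capacitance energy balance: M c_p dT/dt = UA(T_amb − T) + Q̇.
dT/dt = (T_ss − T)/τ with T_ss = T_amb + Q̇/UA = 28.4 + 40.2/0.596 = 95.850 °C, τ = M c_p/UA = 109·2.30/0.596 = 420.64 min.
Integrating: T(t) = T_ss + (T₀ − T_ss) e^(−t/τ).
T(404) = 95.850 + (20.150)·0.38272 = 103.56 °C.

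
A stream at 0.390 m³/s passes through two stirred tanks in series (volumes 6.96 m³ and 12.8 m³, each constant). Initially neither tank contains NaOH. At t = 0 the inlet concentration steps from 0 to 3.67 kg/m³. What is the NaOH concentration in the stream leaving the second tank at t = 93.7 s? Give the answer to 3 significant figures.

Time constants: τᵢ = Vᵢ/Q for each well-mixed tank.
τ₁ = 6.96/0.390 = 17.846 s; τ₂ = 12.8/0.390 = 32.821 s.
Solving the cascade with C₁(0)=C₂(0)=0 gives C₂(t) = C_in[1 − (τ₁ e^(−t/τ₁) − τ₂ e^(−t/τ₂))/(τ₁ − τ₂)].
At t = 93.7: e^(−t/τ₁) = 0.0052453, e^(−t/τ₂) = 0.057560.
C₂ = 3.67·[1 − (17.846·0.0052453 − 32.821·0.057560)/(-14.974)] = 3.67·0.88009 = 3.2299 kg/m³.

3.23 kg/m³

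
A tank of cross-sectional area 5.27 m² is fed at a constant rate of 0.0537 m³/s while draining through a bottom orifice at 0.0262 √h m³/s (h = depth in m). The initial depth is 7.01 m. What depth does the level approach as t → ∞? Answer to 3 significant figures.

4.20 m

A dh/dt = Q_in − 0.0262 √h. Steady state requires inflow = outflow:
Q_in = 0.0262 √h_ss ⇒ √h_ss = 0.0537/0.0262 = 2.0496.
h_ss = 2.0496² = 4.2009 m. (Since h₀ = 7.01 m > h_ss, the level will fall toward this value.)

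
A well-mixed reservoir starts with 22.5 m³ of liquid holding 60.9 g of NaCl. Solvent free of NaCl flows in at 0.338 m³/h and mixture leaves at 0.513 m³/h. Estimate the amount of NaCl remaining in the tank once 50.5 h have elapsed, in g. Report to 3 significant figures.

Let m(t) be the amount of NaCl. Volume: V(t) = V₀ + (Q_in − Q_out) t = 22.5 − 0.17500 t; V(50.5) = 13.663 m³.
Solute balance: dm/dt = 0 − Q_out C = −Q_out m/V(t).
Separate: dm/m = −Q_out dt/V(t) ⇒ ln(m/m₀) = −(Q_out/(Q_in−Q_out)) ln(V/V₀).
m = m₀ (V₀/V)^(Q_out/(Q_in−Q_out)) = 60.9 × (22.5/13.663)^(-2.9314) = 14.110 g.

14.1 g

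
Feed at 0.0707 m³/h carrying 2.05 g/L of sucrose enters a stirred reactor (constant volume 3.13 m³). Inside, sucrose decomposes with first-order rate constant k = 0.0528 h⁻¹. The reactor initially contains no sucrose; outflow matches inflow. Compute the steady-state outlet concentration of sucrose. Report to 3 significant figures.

Accumulation = in − out − consumed: V dC/dt = Q C_in − Q C − k V C.
Steady state (dC/dt = 0): C_ss = Q C_in/(Q + kV) = C_in/(1 + kV/Q).
C_ss = 0.0707·2.05/(0.0707 + 0.0528·3.13) = 0.14493/0.23596 = 0.61423 g/L.

0.614 g/L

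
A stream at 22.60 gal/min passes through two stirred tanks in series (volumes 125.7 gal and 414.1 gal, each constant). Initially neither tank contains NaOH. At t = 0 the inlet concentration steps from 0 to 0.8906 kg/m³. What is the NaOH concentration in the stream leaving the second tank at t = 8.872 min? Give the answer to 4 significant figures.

Species balance on tank i: dCᵢ/dt = (Cᵢ₋₁ − Cᵢ)/τᵢ with τᵢ = Vᵢ/Q.
τ₁ = 125.7/22.60 = 5.56195 min; τ₂ = 414.1/22.60 = 18.3230 min.
Tank 1: C₁ = C_in(1 − e^(−t/τ₁)). Tank 2 (τ₁ ≠ τ₂): C₂ = C_in[1 − (τ₁ e^(−t/τ₁) − τ₂ e^(−t/τ₂))/(τ₁ − τ₂)].
At t = 8.872: e^(−t/τ₁) = 0.202883, e^(−t/τ₂) = 0.616190.
C₂ = 0.8906·[1 − (5.56195·0.202883 − 18.3230·0.616190)/(-12.7611)] = 0.8906·0.203669 = 0.181388 kg/m³.

0.1814 kg/m³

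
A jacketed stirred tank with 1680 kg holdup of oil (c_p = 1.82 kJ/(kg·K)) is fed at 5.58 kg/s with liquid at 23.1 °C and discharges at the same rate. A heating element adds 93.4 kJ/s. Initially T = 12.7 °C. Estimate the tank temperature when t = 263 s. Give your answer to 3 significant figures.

Energy balance: M c_p dT/dt = ṁ c_p (T_in − T) + 93.4.
Rearrange: dT/dt = (T_ss − T)/τ with τ = M/ṁ = 301.08 s and T_ss = T_in + Q̇/(ṁ c_p) = 32.297 °C.
Integrating: T(t) = T_ss + (T₀ − T_ss) e^(−t/τ).
T(263) = 32.297 + (-19.597)·e^(−263/301.08) = 32.297 + (-19.597)·0.41747 = 24.116 °C.

24.1 °C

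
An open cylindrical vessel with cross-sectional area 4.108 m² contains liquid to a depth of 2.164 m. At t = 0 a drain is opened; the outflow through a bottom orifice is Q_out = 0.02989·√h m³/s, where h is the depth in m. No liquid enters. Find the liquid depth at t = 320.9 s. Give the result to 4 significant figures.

A dh/dt = −Q_out = −0.02989 √h.
∫ h^(−1/2) dh = −(0.02989/A) ∫ dt, giving 2√h = 2√h₀ − (0.02989/A) t.
√h = √2.164 − 0.02989·320.9/(2·4.108) = 1.47105 − 1.16744 = 0.303612.
h = 0.303612² = 0.0921805 m.

0.09218 m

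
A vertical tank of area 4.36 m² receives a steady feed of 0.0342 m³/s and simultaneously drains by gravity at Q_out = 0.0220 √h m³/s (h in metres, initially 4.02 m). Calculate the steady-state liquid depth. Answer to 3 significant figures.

A dh/dt = Q_in − 0.0220 √h. Steady state requires inflow = outflow:
Q_in = 0.0220 √h_ss ⇒ √h_ss = 0.0342/0.0220 = 1.5545.
h_ss = 1.5545² = 2.4166 m. (Since h₀ = 4.02 m > h_ss, the level will fall toward this value.)

2.42 m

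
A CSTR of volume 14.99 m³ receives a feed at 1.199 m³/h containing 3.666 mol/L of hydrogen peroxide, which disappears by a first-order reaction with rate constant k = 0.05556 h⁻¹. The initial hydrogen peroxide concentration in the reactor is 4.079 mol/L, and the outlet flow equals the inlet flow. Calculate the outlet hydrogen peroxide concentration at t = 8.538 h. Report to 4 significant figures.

2.765 mol/L

V dC/dt = Q(C_in − C) − k V C.
This is linear with rate a = Q/V + k = 0.135547 h⁻¹.
C_ss = Q C_in/(Q + kV) = 2.16332 mol/L; C(t) = C_ss + (C₀ − C_ss) e^(−a t).
C(8.538) = 2.16332 + (1.91568)·e^(−0.135547·8.538) = 2.16332 + (1.91568)·0.314335 = 2.76549 mol/L.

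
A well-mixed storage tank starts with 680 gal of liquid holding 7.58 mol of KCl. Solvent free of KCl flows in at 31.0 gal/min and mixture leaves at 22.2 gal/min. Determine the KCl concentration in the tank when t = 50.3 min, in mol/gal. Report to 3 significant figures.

0.00191 mol/gal

Total volume: dV/dt = Q_in − Q_out = 8.8000 gal/min, so V(t) = 680 + 8.8000 t and V(50.3) = 1122.6 gal.
Species balance (pure solvent in): dm/dt = −Q_out · m/V(t).
dm/m = −Q_out dt/(V₀ + 8.8000 t); integrating gives ln(m/m₀) = −(Q_out/(Q_in−Q_out)) ln(V/V₀).
m = m₀ (V₀/V)^(Q_out/(Q_in−Q_out)) = 7.58 × (680/1122.6)^(2.5227) = 2.1399 mol.
C = m/V = 2.1399/1122.6 = 0.0019061 mol/gal.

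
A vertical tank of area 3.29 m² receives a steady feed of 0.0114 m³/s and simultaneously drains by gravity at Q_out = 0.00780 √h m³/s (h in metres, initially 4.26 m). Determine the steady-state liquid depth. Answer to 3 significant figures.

2.14 m

A dh/dt = Q_in − 0.00780 √h. Steady state requires inflow = outflow:
Q_in = 0.00780 √h_ss ⇒ √h_ss = 0.0114/0.00780 = 1.4615.
h_ss = 1.4615² = 2.1361 m. (Since h₀ = 4.26 m > h_ss, the level will fall toward this value.)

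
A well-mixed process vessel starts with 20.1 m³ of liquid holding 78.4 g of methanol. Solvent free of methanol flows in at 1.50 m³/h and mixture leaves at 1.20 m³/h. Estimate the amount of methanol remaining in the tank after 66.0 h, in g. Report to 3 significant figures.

Let m(t) be the amount of methanol. Volume: V(t) = V₀ + (Q_in − Q_out) t = 20.1 + 0.30000 t; V(66.0) = 39.900 m³.
Solute balance: dm/dt = 0 − Q_out C = −Q_out m/V(t).
Separate: dm/m = −Q_out dt/V(t) ⇒ ln(m/m₀) = −(Q_out/(Q_in−Q_out)) ln(V/V₀).
m = m₀ (V₀/V)^(Q_out/(Q_in−Q_out)) = 78.4 × (20.1/39.900)^(4.0000) = 5.0490 g.

5.05 g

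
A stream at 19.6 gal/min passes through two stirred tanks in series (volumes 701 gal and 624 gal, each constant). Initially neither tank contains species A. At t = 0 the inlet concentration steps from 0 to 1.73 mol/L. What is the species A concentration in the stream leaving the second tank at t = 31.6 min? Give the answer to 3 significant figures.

Time constants: τᵢ = Vᵢ/Q for each well-mixed tank.
τ₁ = 701/19.6 = 35.765 min; τ₂ = 624/19.6 = 31.837 min.
Tank 1: C₁ = C_in(1 − e^(−t/τ₁)). Tank 2 (τ₁ ≠ τ₂): C₂ = C_in[1 − (τ₁ e^(−t/τ₁) − τ₂ e^(−t/τ₂))/(τ₁ − τ₂)].
At t = 31.6: e^(−t/τ₁) = 0.41332, e^(−t/τ₂) = 0.37063.
C₂ = 1.73·[1 − (35.765·0.41332 − 31.837·0.37063)/(3.9286)] = 1.73·0.24070 = 0.41642 mol/L.

0.416 mol/L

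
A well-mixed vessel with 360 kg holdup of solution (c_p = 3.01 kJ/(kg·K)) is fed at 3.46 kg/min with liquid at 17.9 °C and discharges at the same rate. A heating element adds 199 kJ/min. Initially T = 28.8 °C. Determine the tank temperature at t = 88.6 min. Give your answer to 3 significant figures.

33.5 °C

First-law balance (no shaft work): M c_p dT/dt = ṁ c_p (T_in − T) + 199.
Rearrange: dT/dt = (T_ss − T)/τ with τ = M/ṁ = 104.05 min and T_ss = T_in + Q̇/(ṁ c_p) = 37.008 °C.
T approaches T_ss exponentially: T(t) = T_ss + (T₀ − T_ss) e^(−t/τ).
T(88.6) = 37.008 + (-8.2078)·e^(−88.6/104.05) = 37.008 + (-8.2078)·0.42676 = 33.505 °C.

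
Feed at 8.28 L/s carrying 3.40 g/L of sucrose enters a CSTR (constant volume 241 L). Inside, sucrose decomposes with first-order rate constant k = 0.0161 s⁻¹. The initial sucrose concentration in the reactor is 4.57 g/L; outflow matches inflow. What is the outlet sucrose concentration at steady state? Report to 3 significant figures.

2.32 g/L

Species balance: V dC/dt = Q C_in − Q C − k V C.
Steady state (dC/dt = 0): C_ss = Q C_in/(Q + kV) = C_in/(1 + kV/Q).
C_ss = 8.28·3.40/(8.28 + 0.0161·241) = 28.152/12.160 = 2.3151 g/L.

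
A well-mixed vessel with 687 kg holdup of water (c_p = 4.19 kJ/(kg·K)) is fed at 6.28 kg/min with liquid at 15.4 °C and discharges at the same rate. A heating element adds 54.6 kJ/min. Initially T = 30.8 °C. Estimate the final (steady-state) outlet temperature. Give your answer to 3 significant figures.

17.5 °C

Heat balance on the well-mixed liquid: M c_p dT/dt = ṁ c_p (T_in − T) + 54.6.
At steady state dT/dt = 0 ⇒ T_ss = T_in + Q̇/(ṁ c_p) = 15.4 + 54.6/(6.28·4.19) = 17.475 °C.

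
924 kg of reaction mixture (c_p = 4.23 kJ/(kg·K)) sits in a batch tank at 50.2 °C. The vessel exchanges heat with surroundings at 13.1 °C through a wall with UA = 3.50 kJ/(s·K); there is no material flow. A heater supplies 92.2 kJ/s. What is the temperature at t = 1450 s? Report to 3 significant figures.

Energy balance: M c_p dT/dt = −UA(T − T_amb) + Q̇.
dT/dt = (T_ss − T)/τ with T_ss = T_amb + Q̇/UA = 13.1 + 92.2/3.50 = 39.443 °C, τ = M c_p/UA = 924·4.23/3.50 = 1116.7 s.
Solution: T(t) = T_ss + (T₀ − T_ss) e^(−t/τ).
T(1450) = 39.443 + (10.757)·0.27296 = 42.379 °C.

42.4 °C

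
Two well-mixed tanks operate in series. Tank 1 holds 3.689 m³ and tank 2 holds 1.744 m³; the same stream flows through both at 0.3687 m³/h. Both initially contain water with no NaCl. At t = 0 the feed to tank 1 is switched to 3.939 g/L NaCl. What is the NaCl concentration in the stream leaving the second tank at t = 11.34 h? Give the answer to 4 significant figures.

Each tank obeys Vᵢ dCᵢ/dt = Q(Cᵢ₋₁ − Cᵢ), so τᵢ = Vᵢ/Q.
τ₁ = 3.689/0.3687 = 10.0054 h; τ₂ = 1.744/0.3687 = 4.73013 h.
Solving the cascade with C₁(0)=C₂(0)=0 gives C₂(t) = C_in[1 − (τ₁ e^(−t/τ₁) − τ₂ e^(−t/τ₂))/(τ₁ − τ₂)].
At t = 11.34: e^(−t/τ₁) = 0.321942, e^(−t/τ₂) = 0.0909545.
C₂ = 3.939·[1 − (10.0054·0.321942 − 4.73013·0.0909545)/(5.27529)] = 3.939·0.470942 = 1.85504 g/L.

1.855 g/L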